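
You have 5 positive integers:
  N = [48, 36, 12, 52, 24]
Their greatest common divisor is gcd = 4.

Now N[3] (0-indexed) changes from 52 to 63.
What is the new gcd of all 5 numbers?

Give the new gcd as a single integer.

Answer: 3

Derivation:
Numbers: [48, 36, 12, 52, 24], gcd = 4
Change: index 3, 52 -> 63
gcd of the OTHER numbers (without index 3): gcd([48, 36, 12, 24]) = 12
New gcd = gcd(g_others, new_val) = gcd(12, 63) = 3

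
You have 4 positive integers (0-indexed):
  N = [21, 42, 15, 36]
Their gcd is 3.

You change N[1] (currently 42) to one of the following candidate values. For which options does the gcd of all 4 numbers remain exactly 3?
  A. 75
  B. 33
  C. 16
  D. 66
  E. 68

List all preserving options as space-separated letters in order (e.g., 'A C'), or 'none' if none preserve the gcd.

Answer: A B D

Derivation:
Old gcd = 3; gcd of others (without N[1]) = 3
New gcd for candidate v: gcd(3, v). Preserves old gcd iff gcd(3, v) = 3.
  Option A: v=75, gcd(3,75)=3 -> preserves
  Option B: v=33, gcd(3,33)=3 -> preserves
  Option C: v=16, gcd(3,16)=1 -> changes
  Option D: v=66, gcd(3,66)=3 -> preserves
  Option E: v=68, gcd(3,68)=1 -> changes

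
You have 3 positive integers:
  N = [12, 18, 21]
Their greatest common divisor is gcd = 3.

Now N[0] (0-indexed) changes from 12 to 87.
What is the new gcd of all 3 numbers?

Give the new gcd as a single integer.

Numbers: [12, 18, 21], gcd = 3
Change: index 0, 12 -> 87
gcd of the OTHER numbers (without index 0): gcd([18, 21]) = 3
New gcd = gcd(g_others, new_val) = gcd(3, 87) = 3

Answer: 3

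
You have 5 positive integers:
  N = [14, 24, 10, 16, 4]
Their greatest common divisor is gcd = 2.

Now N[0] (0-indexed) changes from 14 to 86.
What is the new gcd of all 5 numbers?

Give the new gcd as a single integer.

Numbers: [14, 24, 10, 16, 4], gcd = 2
Change: index 0, 14 -> 86
gcd of the OTHER numbers (without index 0): gcd([24, 10, 16, 4]) = 2
New gcd = gcd(g_others, new_val) = gcd(2, 86) = 2

Answer: 2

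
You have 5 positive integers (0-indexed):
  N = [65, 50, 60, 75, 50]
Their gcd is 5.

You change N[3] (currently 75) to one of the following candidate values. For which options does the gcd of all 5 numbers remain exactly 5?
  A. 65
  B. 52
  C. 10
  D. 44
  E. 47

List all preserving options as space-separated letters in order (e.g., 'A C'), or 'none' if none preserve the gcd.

Old gcd = 5; gcd of others (without N[3]) = 5
New gcd for candidate v: gcd(5, v). Preserves old gcd iff gcd(5, v) = 5.
  Option A: v=65, gcd(5,65)=5 -> preserves
  Option B: v=52, gcd(5,52)=1 -> changes
  Option C: v=10, gcd(5,10)=5 -> preserves
  Option D: v=44, gcd(5,44)=1 -> changes
  Option E: v=47, gcd(5,47)=1 -> changes

Answer: A C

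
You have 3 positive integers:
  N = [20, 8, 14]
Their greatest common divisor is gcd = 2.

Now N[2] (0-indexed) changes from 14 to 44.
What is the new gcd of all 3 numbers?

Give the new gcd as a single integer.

Numbers: [20, 8, 14], gcd = 2
Change: index 2, 14 -> 44
gcd of the OTHER numbers (without index 2): gcd([20, 8]) = 4
New gcd = gcd(g_others, new_val) = gcd(4, 44) = 4

Answer: 4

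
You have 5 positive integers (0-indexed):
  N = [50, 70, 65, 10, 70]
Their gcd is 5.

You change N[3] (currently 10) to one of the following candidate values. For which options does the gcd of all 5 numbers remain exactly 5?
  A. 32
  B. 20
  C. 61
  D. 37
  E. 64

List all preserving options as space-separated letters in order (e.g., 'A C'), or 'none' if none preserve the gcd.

Answer: B

Derivation:
Old gcd = 5; gcd of others (without N[3]) = 5
New gcd for candidate v: gcd(5, v). Preserves old gcd iff gcd(5, v) = 5.
  Option A: v=32, gcd(5,32)=1 -> changes
  Option B: v=20, gcd(5,20)=5 -> preserves
  Option C: v=61, gcd(5,61)=1 -> changes
  Option D: v=37, gcd(5,37)=1 -> changes
  Option E: v=64, gcd(5,64)=1 -> changes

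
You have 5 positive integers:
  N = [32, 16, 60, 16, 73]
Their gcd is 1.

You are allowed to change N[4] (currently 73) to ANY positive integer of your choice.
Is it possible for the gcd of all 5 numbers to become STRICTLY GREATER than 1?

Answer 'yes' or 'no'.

Answer: yes

Derivation:
Current gcd = 1
gcd of all OTHER numbers (without N[4]=73): gcd([32, 16, 60, 16]) = 4
The new gcd after any change is gcd(4, new_value).
This can be at most 4.
Since 4 > old gcd 1, the gcd CAN increase (e.g., set N[4] = 4).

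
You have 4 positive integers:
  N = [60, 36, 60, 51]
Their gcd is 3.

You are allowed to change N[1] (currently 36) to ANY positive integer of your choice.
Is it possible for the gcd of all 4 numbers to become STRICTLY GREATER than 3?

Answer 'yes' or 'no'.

Current gcd = 3
gcd of all OTHER numbers (without N[1]=36): gcd([60, 60, 51]) = 3
The new gcd after any change is gcd(3, new_value).
This can be at most 3.
Since 3 = old gcd 3, the gcd can only stay the same or decrease.

Answer: no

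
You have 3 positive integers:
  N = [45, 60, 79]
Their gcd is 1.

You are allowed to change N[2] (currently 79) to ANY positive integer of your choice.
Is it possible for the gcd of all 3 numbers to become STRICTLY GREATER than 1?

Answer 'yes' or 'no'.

Answer: yes

Derivation:
Current gcd = 1
gcd of all OTHER numbers (without N[2]=79): gcd([45, 60]) = 15
The new gcd after any change is gcd(15, new_value).
This can be at most 15.
Since 15 > old gcd 1, the gcd CAN increase (e.g., set N[2] = 15).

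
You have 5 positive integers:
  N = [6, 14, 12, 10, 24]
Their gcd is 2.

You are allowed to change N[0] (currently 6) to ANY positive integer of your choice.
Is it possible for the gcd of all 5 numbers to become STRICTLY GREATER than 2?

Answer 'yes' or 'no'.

Current gcd = 2
gcd of all OTHER numbers (without N[0]=6): gcd([14, 12, 10, 24]) = 2
The new gcd after any change is gcd(2, new_value).
This can be at most 2.
Since 2 = old gcd 2, the gcd can only stay the same or decrease.

Answer: no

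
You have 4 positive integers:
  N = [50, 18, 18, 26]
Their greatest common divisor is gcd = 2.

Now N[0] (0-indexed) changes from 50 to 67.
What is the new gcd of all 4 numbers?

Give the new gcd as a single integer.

Answer: 1

Derivation:
Numbers: [50, 18, 18, 26], gcd = 2
Change: index 0, 50 -> 67
gcd of the OTHER numbers (without index 0): gcd([18, 18, 26]) = 2
New gcd = gcd(g_others, new_val) = gcd(2, 67) = 1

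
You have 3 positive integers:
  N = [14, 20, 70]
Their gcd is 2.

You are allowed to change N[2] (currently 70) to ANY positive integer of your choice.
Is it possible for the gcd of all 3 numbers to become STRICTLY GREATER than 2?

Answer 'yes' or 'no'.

Current gcd = 2
gcd of all OTHER numbers (without N[2]=70): gcd([14, 20]) = 2
The new gcd after any change is gcd(2, new_value).
This can be at most 2.
Since 2 = old gcd 2, the gcd can only stay the same or decrease.

Answer: no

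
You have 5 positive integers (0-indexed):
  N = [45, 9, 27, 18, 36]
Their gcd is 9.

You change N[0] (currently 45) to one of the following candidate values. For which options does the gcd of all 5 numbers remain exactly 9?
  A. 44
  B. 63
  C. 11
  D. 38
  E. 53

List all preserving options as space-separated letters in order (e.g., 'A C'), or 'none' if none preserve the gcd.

Answer: B

Derivation:
Old gcd = 9; gcd of others (without N[0]) = 9
New gcd for candidate v: gcd(9, v). Preserves old gcd iff gcd(9, v) = 9.
  Option A: v=44, gcd(9,44)=1 -> changes
  Option B: v=63, gcd(9,63)=9 -> preserves
  Option C: v=11, gcd(9,11)=1 -> changes
  Option D: v=38, gcd(9,38)=1 -> changes
  Option E: v=53, gcd(9,53)=1 -> changes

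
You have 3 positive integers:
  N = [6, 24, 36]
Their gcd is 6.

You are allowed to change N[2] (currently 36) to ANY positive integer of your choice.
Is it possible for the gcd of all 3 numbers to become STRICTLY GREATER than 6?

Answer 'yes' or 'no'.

Answer: no

Derivation:
Current gcd = 6
gcd of all OTHER numbers (without N[2]=36): gcd([6, 24]) = 6
The new gcd after any change is gcd(6, new_value).
This can be at most 6.
Since 6 = old gcd 6, the gcd can only stay the same or decrease.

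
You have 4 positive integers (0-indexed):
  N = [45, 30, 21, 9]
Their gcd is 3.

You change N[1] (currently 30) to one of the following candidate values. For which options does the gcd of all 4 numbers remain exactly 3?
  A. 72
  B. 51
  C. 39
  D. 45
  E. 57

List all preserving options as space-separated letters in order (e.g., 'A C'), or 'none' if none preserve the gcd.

Answer: A B C D E

Derivation:
Old gcd = 3; gcd of others (without N[1]) = 3
New gcd for candidate v: gcd(3, v). Preserves old gcd iff gcd(3, v) = 3.
  Option A: v=72, gcd(3,72)=3 -> preserves
  Option B: v=51, gcd(3,51)=3 -> preserves
  Option C: v=39, gcd(3,39)=3 -> preserves
  Option D: v=45, gcd(3,45)=3 -> preserves
  Option E: v=57, gcd(3,57)=3 -> preserves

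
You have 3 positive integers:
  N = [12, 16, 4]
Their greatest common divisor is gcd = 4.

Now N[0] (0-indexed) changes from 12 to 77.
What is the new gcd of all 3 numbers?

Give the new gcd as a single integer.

Numbers: [12, 16, 4], gcd = 4
Change: index 0, 12 -> 77
gcd of the OTHER numbers (without index 0): gcd([16, 4]) = 4
New gcd = gcd(g_others, new_val) = gcd(4, 77) = 1

Answer: 1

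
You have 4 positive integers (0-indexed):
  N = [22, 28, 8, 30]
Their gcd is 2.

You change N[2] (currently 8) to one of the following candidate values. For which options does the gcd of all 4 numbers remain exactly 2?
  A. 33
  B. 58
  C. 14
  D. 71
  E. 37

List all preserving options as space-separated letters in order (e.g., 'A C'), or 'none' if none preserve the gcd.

Answer: B C

Derivation:
Old gcd = 2; gcd of others (without N[2]) = 2
New gcd for candidate v: gcd(2, v). Preserves old gcd iff gcd(2, v) = 2.
  Option A: v=33, gcd(2,33)=1 -> changes
  Option B: v=58, gcd(2,58)=2 -> preserves
  Option C: v=14, gcd(2,14)=2 -> preserves
  Option D: v=71, gcd(2,71)=1 -> changes
  Option E: v=37, gcd(2,37)=1 -> changes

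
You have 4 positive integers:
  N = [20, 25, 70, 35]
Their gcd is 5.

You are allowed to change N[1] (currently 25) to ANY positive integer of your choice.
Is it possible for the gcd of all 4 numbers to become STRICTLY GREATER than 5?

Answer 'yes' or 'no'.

Answer: no

Derivation:
Current gcd = 5
gcd of all OTHER numbers (without N[1]=25): gcd([20, 70, 35]) = 5
The new gcd after any change is gcd(5, new_value).
This can be at most 5.
Since 5 = old gcd 5, the gcd can only stay the same or decrease.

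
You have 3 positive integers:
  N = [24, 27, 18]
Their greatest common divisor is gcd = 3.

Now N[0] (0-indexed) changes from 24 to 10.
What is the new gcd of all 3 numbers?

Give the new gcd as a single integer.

Numbers: [24, 27, 18], gcd = 3
Change: index 0, 24 -> 10
gcd of the OTHER numbers (without index 0): gcd([27, 18]) = 9
New gcd = gcd(g_others, new_val) = gcd(9, 10) = 1

Answer: 1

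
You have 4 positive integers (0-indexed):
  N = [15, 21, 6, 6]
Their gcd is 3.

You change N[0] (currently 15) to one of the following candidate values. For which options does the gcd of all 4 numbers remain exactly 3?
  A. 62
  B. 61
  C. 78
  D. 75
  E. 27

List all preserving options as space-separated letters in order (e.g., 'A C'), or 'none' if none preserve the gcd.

Old gcd = 3; gcd of others (without N[0]) = 3
New gcd for candidate v: gcd(3, v). Preserves old gcd iff gcd(3, v) = 3.
  Option A: v=62, gcd(3,62)=1 -> changes
  Option B: v=61, gcd(3,61)=1 -> changes
  Option C: v=78, gcd(3,78)=3 -> preserves
  Option D: v=75, gcd(3,75)=3 -> preserves
  Option E: v=27, gcd(3,27)=3 -> preserves

Answer: C D E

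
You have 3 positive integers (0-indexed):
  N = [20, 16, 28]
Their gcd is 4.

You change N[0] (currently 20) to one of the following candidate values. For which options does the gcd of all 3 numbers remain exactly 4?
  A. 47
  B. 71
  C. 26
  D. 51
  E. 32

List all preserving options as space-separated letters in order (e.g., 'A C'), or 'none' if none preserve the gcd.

Answer: E

Derivation:
Old gcd = 4; gcd of others (without N[0]) = 4
New gcd for candidate v: gcd(4, v). Preserves old gcd iff gcd(4, v) = 4.
  Option A: v=47, gcd(4,47)=1 -> changes
  Option B: v=71, gcd(4,71)=1 -> changes
  Option C: v=26, gcd(4,26)=2 -> changes
  Option D: v=51, gcd(4,51)=1 -> changes
  Option E: v=32, gcd(4,32)=4 -> preserves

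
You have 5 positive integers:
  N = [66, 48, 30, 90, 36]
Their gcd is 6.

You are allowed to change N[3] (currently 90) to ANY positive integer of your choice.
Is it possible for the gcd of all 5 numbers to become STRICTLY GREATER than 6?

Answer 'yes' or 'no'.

Answer: no

Derivation:
Current gcd = 6
gcd of all OTHER numbers (without N[3]=90): gcd([66, 48, 30, 36]) = 6
The new gcd after any change is gcd(6, new_value).
This can be at most 6.
Since 6 = old gcd 6, the gcd can only stay the same or decrease.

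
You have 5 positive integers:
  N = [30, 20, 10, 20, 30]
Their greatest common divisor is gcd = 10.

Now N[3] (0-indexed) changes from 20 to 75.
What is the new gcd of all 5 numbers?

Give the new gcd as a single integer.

Answer: 5

Derivation:
Numbers: [30, 20, 10, 20, 30], gcd = 10
Change: index 3, 20 -> 75
gcd of the OTHER numbers (without index 3): gcd([30, 20, 10, 30]) = 10
New gcd = gcd(g_others, new_val) = gcd(10, 75) = 5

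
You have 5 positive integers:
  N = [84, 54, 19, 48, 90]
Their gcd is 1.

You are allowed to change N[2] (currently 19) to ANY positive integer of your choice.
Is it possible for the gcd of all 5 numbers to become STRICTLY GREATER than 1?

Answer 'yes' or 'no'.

Current gcd = 1
gcd of all OTHER numbers (without N[2]=19): gcd([84, 54, 48, 90]) = 6
The new gcd after any change is gcd(6, new_value).
This can be at most 6.
Since 6 > old gcd 1, the gcd CAN increase (e.g., set N[2] = 6).

Answer: yes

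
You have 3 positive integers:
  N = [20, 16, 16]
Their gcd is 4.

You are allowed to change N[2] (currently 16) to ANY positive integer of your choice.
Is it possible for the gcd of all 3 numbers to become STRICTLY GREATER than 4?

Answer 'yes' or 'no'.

Current gcd = 4
gcd of all OTHER numbers (without N[2]=16): gcd([20, 16]) = 4
The new gcd after any change is gcd(4, new_value).
This can be at most 4.
Since 4 = old gcd 4, the gcd can only stay the same or decrease.

Answer: no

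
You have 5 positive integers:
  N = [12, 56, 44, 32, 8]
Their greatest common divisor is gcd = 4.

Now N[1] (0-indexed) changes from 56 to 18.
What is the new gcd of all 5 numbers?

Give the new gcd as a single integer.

Numbers: [12, 56, 44, 32, 8], gcd = 4
Change: index 1, 56 -> 18
gcd of the OTHER numbers (without index 1): gcd([12, 44, 32, 8]) = 4
New gcd = gcd(g_others, new_val) = gcd(4, 18) = 2

Answer: 2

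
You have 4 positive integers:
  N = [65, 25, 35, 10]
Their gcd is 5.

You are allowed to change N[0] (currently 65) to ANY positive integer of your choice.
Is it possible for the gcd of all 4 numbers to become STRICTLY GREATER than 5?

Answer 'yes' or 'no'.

Current gcd = 5
gcd of all OTHER numbers (without N[0]=65): gcd([25, 35, 10]) = 5
The new gcd after any change is gcd(5, new_value).
This can be at most 5.
Since 5 = old gcd 5, the gcd can only stay the same or decrease.

Answer: no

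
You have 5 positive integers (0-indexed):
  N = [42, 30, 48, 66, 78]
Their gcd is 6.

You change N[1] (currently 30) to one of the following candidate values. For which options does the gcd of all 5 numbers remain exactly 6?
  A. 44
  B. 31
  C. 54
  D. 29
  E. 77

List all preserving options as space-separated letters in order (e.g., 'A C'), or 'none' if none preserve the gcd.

Old gcd = 6; gcd of others (without N[1]) = 6
New gcd for candidate v: gcd(6, v). Preserves old gcd iff gcd(6, v) = 6.
  Option A: v=44, gcd(6,44)=2 -> changes
  Option B: v=31, gcd(6,31)=1 -> changes
  Option C: v=54, gcd(6,54)=6 -> preserves
  Option D: v=29, gcd(6,29)=1 -> changes
  Option E: v=77, gcd(6,77)=1 -> changes

Answer: C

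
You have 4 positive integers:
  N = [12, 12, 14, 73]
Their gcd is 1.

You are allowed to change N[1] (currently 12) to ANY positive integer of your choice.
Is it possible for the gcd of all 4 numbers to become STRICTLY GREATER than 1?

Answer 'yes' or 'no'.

Current gcd = 1
gcd of all OTHER numbers (without N[1]=12): gcd([12, 14, 73]) = 1
The new gcd after any change is gcd(1, new_value).
This can be at most 1.
Since 1 = old gcd 1, the gcd can only stay the same or decrease.

Answer: no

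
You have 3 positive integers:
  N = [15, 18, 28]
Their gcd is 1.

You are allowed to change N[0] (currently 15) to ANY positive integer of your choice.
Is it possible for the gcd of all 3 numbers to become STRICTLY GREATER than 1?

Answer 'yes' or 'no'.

Answer: yes

Derivation:
Current gcd = 1
gcd of all OTHER numbers (without N[0]=15): gcd([18, 28]) = 2
The new gcd after any change is gcd(2, new_value).
This can be at most 2.
Since 2 > old gcd 1, the gcd CAN increase (e.g., set N[0] = 2).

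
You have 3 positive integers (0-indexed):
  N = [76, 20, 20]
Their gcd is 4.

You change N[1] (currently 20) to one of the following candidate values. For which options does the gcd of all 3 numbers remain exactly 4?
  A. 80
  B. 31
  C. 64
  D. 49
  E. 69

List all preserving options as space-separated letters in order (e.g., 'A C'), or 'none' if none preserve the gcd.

Old gcd = 4; gcd of others (without N[1]) = 4
New gcd for candidate v: gcd(4, v). Preserves old gcd iff gcd(4, v) = 4.
  Option A: v=80, gcd(4,80)=4 -> preserves
  Option B: v=31, gcd(4,31)=1 -> changes
  Option C: v=64, gcd(4,64)=4 -> preserves
  Option D: v=49, gcd(4,49)=1 -> changes
  Option E: v=69, gcd(4,69)=1 -> changes

Answer: A C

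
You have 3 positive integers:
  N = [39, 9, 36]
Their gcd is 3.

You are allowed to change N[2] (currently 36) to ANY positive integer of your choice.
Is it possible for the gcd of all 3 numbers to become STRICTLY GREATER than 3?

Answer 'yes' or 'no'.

Answer: no

Derivation:
Current gcd = 3
gcd of all OTHER numbers (without N[2]=36): gcd([39, 9]) = 3
The new gcd after any change is gcd(3, new_value).
This can be at most 3.
Since 3 = old gcd 3, the gcd can only stay the same or decrease.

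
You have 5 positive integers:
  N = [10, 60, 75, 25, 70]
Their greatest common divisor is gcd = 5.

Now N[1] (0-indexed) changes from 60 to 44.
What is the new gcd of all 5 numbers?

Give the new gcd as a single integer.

Numbers: [10, 60, 75, 25, 70], gcd = 5
Change: index 1, 60 -> 44
gcd of the OTHER numbers (without index 1): gcd([10, 75, 25, 70]) = 5
New gcd = gcd(g_others, new_val) = gcd(5, 44) = 1

Answer: 1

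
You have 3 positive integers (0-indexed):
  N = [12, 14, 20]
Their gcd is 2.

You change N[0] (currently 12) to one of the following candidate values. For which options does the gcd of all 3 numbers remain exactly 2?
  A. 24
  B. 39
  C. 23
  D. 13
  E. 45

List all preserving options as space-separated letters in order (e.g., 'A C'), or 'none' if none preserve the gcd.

Old gcd = 2; gcd of others (without N[0]) = 2
New gcd for candidate v: gcd(2, v). Preserves old gcd iff gcd(2, v) = 2.
  Option A: v=24, gcd(2,24)=2 -> preserves
  Option B: v=39, gcd(2,39)=1 -> changes
  Option C: v=23, gcd(2,23)=1 -> changes
  Option D: v=13, gcd(2,13)=1 -> changes
  Option E: v=45, gcd(2,45)=1 -> changes

Answer: A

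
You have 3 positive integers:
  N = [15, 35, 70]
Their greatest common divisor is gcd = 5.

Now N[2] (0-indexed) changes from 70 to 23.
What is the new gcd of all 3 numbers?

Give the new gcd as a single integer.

Answer: 1

Derivation:
Numbers: [15, 35, 70], gcd = 5
Change: index 2, 70 -> 23
gcd of the OTHER numbers (without index 2): gcd([15, 35]) = 5
New gcd = gcd(g_others, new_val) = gcd(5, 23) = 1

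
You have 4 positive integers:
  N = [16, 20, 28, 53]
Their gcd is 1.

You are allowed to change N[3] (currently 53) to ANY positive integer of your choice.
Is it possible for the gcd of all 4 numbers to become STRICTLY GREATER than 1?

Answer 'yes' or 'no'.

Answer: yes

Derivation:
Current gcd = 1
gcd of all OTHER numbers (without N[3]=53): gcd([16, 20, 28]) = 4
The new gcd after any change is gcd(4, new_value).
This can be at most 4.
Since 4 > old gcd 1, the gcd CAN increase (e.g., set N[3] = 4).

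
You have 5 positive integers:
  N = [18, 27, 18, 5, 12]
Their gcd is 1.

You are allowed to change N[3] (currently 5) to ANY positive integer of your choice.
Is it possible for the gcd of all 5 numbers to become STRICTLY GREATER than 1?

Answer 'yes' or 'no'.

Answer: yes

Derivation:
Current gcd = 1
gcd of all OTHER numbers (without N[3]=5): gcd([18, 27, 18, 12]) = 3
The new gcd after any change is gcd(3, new_value).
This can be at most 3.
Since 3 > old gcd 1, the gcd CAN increase (e.g., set N[3] = 3).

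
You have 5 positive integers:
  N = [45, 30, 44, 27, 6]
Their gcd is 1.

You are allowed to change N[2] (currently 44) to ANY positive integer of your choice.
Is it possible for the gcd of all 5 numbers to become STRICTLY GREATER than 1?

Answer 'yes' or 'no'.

Answer: yes

Derivation:
Current gcd = 1
gcd of all OTHER numbers (without N[2]=44): gcd([45, 30, 27, 6]) = 3
The new gcd after any change is gcd(3, new_value).
This can be at most 3.
Since 3 > old gcd 1, the gcd CAN increase (e.g., set N[2] = 3).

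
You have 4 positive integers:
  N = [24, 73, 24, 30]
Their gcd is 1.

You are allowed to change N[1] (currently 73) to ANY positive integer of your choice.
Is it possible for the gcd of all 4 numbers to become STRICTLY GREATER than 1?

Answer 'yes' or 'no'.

Current gcd = 1
gcd of all OTHER numbers (without N[1]=73): gcd([24, 24, 30]) = 6
The new gcd after any change is gcd(6, new_value).
This can be at most 6.
Since 6 > old gcd 1, the gcd CAN increase (e.g., set N[1] = 6).

Answer: yes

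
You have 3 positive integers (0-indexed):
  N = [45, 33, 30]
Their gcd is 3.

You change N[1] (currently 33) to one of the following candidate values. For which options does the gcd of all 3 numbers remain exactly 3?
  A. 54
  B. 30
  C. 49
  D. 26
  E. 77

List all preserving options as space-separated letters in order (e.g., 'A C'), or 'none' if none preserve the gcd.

Old gcd = 3; gcd of others (without N[1]) = 15
New gcd for candidate v: gcd(15, v). Preserves old gcd iff gcd(15, v) = 3.
  Option A: v=54, gcd(15,54)=3 -> preserves
  Option B: v=30, gcd(15,30)=15 -> changes
  Option C: v=49, gcd(15,49)=1 -> changes
  Option D: v=26, gcd(15,26)=1 -> changes
  Option E: v=77, gcd(15,77)=1 -> changes

Answer: A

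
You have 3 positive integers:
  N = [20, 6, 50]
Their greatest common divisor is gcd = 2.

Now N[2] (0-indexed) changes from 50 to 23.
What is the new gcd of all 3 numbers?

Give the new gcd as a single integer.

Numbers: [20, 6, 50], gcd = 2
Change: index 2, 50 -> 23
gcd of the OTHER numbers (without index 2): gcd([20, 6]) = 2
New gcd = gcd(g_others, new_val) = gcd(2, 23) = 1

Answer: 1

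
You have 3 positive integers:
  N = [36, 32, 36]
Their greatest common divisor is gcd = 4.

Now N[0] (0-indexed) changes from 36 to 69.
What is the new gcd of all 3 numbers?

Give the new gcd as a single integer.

Answer: 1

Derivation:
Numbers: [36, 32, 36], gcd = 4
Change: index 0, 36 -> 69
gcd of the OTHER numbers (without index 0): gcd([32, 36]) = 4
New gcd = gcd(g_others, new_val) = gcd(4, 69) = 1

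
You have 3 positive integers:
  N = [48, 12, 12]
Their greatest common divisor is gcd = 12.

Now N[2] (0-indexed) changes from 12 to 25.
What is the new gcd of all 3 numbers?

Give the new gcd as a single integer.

Answer: 1

Derivation:
Numbers: [48, 12, 12], gcd = 12
Change: index 2, 12 -> 25
gcd of the OTHER numbers (without index 2): gcd([48, 12]) = 12
New gcd = gcd(g_others, new_val) = gcd(12, 25) = 1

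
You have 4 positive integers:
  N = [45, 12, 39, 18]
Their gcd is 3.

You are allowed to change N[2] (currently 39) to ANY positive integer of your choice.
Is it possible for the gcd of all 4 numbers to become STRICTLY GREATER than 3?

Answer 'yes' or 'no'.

Answer: no

Derivation:
Current gcd = 3
gcd of all OTHER numbers (without N[2]=39): gcd([45, 12, 18]) = 3
The new gcd after any change is gcd(3, new_value).
This can be at most 3.
Since 3 = old gcd 3, the gcd can only stay the same or decrease.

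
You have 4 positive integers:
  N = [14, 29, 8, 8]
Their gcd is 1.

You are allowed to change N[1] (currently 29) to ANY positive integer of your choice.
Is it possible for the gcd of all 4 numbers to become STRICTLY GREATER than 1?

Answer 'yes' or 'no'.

Answer: yes

Derivation:
Current gcd = 1
gcd of all OTHER numbers (without N[1]=29): gcd([14, 8, 8]) = 2
The new gcd after any change is gcd(2, new_value).
This can be at most 2.
Since 2 > old gcd 1, the gcd CAN increase (e.g., set N[1] = 2).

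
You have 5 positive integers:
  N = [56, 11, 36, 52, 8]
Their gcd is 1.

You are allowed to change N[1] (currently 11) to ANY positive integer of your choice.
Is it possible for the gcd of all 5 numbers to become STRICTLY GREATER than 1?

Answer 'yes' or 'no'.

Answer: yes

Derivation:
Current gcd = 1
gcd of all OTHER numbers (without N[1]=11): gcd([56, 36, 52, 8]) = 4
The new gcd after any change is gcd(4, new_value).
This can be at most 4.
Since 4 > old gcd 1, the gcd CAN increase (e.g., set N[1] = 4).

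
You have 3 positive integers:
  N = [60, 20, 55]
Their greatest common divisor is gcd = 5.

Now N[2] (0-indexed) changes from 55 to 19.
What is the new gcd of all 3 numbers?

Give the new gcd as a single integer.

Answer: 1

Derivation:
Numbers: [60, 20, 55], gcd = 5
Change: index 2, 55 -> 19
gcd of the OTHER numbers (without index 2): gcd([60, 20]) = 20
New gcd = gcd(g_others, new_val) = gcd(20, 19) = 1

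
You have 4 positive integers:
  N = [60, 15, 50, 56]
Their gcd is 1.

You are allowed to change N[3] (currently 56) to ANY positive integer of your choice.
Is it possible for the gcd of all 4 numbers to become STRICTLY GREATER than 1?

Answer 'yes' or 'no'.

Answer: yes

Derivation:
Current gcd = 1
gcd of all OTHER numbers (without N[3]=56): gcd([60, 15, 50]) = 5
The new gcd after any change is gcd(5, new_value).
This can be at most 5.
Since 5 > old gcd 1, the gcd CAN increase (e.g., set N[3] = 5).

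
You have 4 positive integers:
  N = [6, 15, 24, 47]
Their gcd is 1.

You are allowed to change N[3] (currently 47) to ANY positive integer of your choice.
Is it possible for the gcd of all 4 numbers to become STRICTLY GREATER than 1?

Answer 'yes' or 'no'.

Current gcd = 1
gcd of all OTHER numbers (without N[3]=47): gcd([6, 15, 24]) = 3
The new gcd after any change is gcd(3, new_value).
This can be at most 3.
Since 3 > old gcd 1, the gcd CAN increase (e.g., set N[3] = 3).

Answer: yes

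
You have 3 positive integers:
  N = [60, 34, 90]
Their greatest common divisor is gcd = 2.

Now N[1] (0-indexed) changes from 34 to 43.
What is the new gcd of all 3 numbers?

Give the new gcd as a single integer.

Answer: 1

Derivation:
Numbers: [60, 34, 90], gcd = 2
Change: index 1, 34 -> 43
gcd of the OTHER numbers (without index 1): gcd([60, 90]) = 30
New gcd = gcd(g_others, new_val) = gcd(30, 43) = 1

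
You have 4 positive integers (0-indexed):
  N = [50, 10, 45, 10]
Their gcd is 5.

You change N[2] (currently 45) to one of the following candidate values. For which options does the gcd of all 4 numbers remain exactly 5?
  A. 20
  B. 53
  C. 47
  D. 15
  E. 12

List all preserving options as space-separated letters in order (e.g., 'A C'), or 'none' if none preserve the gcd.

Old gcd = 5; gcd of others (without N[2]) = 10
New gcd for candidate v: gcd(10, v). Preserves old gcd iff gcd(10, v) = 5.
  Option A: v=20, gcd(10,20)=10 -> changes
  Option B: v=53, gcd(10,53)=1 -> changes
  Option C: v=47, gcd(10,47)=1 -> changes
  Option D: v=15, gcd(10,15)=5 -> preserves
  Option E: v=12, gcd(10,12)=2 -> changes

Answer: D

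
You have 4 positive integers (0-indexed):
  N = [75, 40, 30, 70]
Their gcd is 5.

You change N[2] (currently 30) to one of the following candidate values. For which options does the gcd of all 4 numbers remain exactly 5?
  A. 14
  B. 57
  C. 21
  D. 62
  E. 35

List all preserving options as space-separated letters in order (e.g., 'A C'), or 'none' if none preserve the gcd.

Old gcd = 5; gcd of others (without N[2]) = 5
New gcd for candidate v: gcd(5, v). Preserves old gcd iff gcd(5, v) = 5.
  Option A: v=14, gcd(5,14)=1 -> changes
  Option B: v=57, gcd(5,57)=1 -> changes
  Option C: v=21, gcd(5,21)=1 -> changes
  Option D: v=62, gcd(5,62)=1 -> changes
  Option E: v=35, gcd(5,35)=5 -> preserves

Answer: E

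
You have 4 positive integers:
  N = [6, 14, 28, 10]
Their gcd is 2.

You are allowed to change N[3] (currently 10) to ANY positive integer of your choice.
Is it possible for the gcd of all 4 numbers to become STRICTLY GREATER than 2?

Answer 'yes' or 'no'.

Answer: no

Derivation:
Current gcd = 2
gcd of all OTHER numbers (without N[3]=10): gcd([6, 14, 28]) = 2
The new gcd after any change is gcd(2, new_value).
This can be at most 2.
Since 2 = old gcd 2, the gcd can only stay the same or decrease.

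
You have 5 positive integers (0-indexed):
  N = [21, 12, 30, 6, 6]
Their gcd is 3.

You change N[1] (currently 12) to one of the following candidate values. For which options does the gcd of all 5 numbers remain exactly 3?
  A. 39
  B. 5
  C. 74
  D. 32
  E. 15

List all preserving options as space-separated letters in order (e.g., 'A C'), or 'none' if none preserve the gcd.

Answer: A E

Derivation:
Old gcd = 3; gcd of others (without N[1]) = 3
New gcd for candidate v: gcd(3, v). Preserves old gcd iff gcd(3, v) = 3.
  Option A: v=39, gcd(3,39)=3 -> preserves
  Option B: v=5, gcd(3,5)=1 -> changes
  Option C: v=74, gcd(3,74)=1 -> changes
  Option D: v=32, gcd(3,32)=1 -> changes
  Option E: v=15, gcd(3,15)=3 -> preserves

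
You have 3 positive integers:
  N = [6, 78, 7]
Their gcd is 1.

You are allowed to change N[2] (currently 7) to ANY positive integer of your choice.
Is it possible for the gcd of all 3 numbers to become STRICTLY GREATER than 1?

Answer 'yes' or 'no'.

Current gcd = 1
gcd of all OTHER numbers (without N[2]=7): gcd([6, 78]) = 6
The new gcd after any change is gcd(6, new_value).
This can be at most 6.
Since 6 > old gcd 1, the gcd CAN increase (e.g., set N[2] = 6).

Answer: yes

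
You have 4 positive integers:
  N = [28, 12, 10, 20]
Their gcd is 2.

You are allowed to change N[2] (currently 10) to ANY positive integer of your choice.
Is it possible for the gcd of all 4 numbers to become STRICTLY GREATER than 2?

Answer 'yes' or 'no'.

Answer: yes

Derivation:
Current gcd = 2
gcd of all OTHER numbers (without N[2]=10): gcd([28, 12, 20]) = 4
The new gcd after any change is gcd(4, new_value).
This can be at most 4.
Since 4 > old gcd 2, the gcd CAN increase (e.g., set N[2] = 4).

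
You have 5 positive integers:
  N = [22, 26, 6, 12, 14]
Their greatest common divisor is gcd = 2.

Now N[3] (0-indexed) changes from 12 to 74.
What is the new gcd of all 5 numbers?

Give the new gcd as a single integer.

Numbers: [22, 26, 6, 12, 14], gcd = 2
Change: index 3, 12 -> 74
gcd of the OTHER numbers (without index 3): gcd([22, 26, 6, 14]) = 2
New gcd = gcd(g_others, new_val) = gcd(2, 74) = 2

Answer: 2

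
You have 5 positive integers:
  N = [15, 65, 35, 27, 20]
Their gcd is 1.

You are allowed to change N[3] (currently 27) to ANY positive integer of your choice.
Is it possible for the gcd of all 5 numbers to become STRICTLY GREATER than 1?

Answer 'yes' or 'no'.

Current gcd = 1
gcd of all OTHER numbers (without N[3]=27): gcd([15, 65, 35, 20]) = 5
The new gcd after any change is gcd(5, new_value).
This can be at most 5.
Since 5 > old gcd 1, the gcd CAN increase (e.g., set N[3] = 5).

Answer: yes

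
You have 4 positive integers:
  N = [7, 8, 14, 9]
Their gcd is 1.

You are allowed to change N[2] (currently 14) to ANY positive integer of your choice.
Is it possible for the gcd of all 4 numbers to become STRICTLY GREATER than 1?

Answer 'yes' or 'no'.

Current gcd = 1
gcd of all OTHER numbers (without N[2]=14): gcd([7, 8, 9]) = 1
The new gcd after any change is gcd(1, new_value).
This can be at most 1.
Since 1 = old gcd 1, the gcd can only stay the same or decrease.

Answer: no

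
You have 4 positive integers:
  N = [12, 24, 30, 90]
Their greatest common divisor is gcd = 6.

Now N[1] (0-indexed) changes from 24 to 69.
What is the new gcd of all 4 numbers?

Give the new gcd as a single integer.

Numbers: [12, 24, 30, 90], gcd = 6
Change: index 1, 24 -> 69
gcd of the OTHER numbers (without index 1): gcd([12, 30, 90]) = 6
New gcd = gcd(g_others, new_val) = gcd(6, 69) = 3

Answer: 3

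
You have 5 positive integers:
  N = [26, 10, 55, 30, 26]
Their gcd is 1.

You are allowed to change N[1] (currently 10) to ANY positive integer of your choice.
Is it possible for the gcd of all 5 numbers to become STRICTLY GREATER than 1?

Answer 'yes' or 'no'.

Answer: no

Derivation:
Current gcd = 1
gcd of all OTHER numbers (without N[1]=10): gcd([26, 55, 30, 26]) = 1
The new gcd after any change is gcd(1, new_value).
This can be at most 1.
Since 1 = old gcd 1, the gcd can only stay the same or decrease.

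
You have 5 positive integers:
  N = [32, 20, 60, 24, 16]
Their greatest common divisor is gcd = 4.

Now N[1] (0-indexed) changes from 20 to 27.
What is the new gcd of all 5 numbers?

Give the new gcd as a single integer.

Answer: 1

Derivation:
Numbers: [32, 20, 60, 24, 16], gcd = 4
Change: index 1, 20 -> 27
gcd of the OTHER numbers (without index 1): gcd([32, 60, 24, 16]) = 4
New gcd = gcd(g_others, new_val) = gcd(4, 27) = 1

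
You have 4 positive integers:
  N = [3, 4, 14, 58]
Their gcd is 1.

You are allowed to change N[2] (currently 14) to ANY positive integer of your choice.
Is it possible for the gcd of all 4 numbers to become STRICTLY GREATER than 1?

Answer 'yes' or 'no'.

Current gcd = 1
gcd of all OTHER numbers (without N[2]=14): gcd([3, 4, 58]) = 1
The new gcd after any change is gcd(1, new_value).
This can be at most 1.
Since 1 = old gcd 1, the gcd can only stay the same or decrease.

Answer: no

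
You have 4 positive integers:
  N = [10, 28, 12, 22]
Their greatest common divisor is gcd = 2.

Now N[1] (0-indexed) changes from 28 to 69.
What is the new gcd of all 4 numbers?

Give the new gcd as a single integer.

Numbers: [10, 28, 12, 22], gcd = 2
Change: index 1, 28 -> 69
gcd of the OTHER numbers (without index 1): gcd([10, 12, 22]) = 2
New gcd = gcd(g_others, new_val) = gcd(2, 69) = 1

Answer: 1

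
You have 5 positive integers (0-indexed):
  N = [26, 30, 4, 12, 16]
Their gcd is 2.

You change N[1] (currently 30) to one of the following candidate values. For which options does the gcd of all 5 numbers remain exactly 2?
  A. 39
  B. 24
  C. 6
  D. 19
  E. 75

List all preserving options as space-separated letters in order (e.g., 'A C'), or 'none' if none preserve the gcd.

Answer: B C

Derivation:
Old gcd = 2; gcd of others (without N[1]) = 2
New gcd for candidate v: gcd(2, v). Preserves old gcd iff gcd(2, v) = 2.
  Option A: v=39, gcd(2,39)=1 -> changes
  Option B: v=24, gcd(2,24)=2 -> preserves
  Option C: v=6, gcd(2,6)=2 -> preserves
  Option D: v=19, gcd(2,19)=1 -> changes
  Option E: v=75, gcd(2,75)=1 -> changes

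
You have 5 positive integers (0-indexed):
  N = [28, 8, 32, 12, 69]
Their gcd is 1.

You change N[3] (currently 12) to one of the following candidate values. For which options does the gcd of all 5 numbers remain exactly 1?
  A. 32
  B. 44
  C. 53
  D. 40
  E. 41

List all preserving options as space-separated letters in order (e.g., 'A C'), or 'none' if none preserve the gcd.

Old gcd = 1; gcd of others (without N[3]) = 1
New gcd for candidate v: gcd(1, v). Preserves old gcd iff gcd(1, v) = 1.
  Option A: v=32, gcd(1,32)=1 -> preserves
  Option B: v=44, gcd(1,44)=1 -> preserves
  Option C: v=53, gcd(1,53)=1 -> preserves
  Option D: v=40, gcd(1,40)=1 -> preserves
  Option E: v=41, gcd(1,41)=1 -> preserves

Answer: A B C D E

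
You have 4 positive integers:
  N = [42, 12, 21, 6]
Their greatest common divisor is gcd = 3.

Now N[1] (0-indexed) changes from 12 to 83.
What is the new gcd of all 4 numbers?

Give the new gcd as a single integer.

Answer: 1

Derivation:
Numbers: [42, 12, 21, 6], gcd = 3
Change: index 1, 12 -> 83
gcd of the OTHER numbers (without index 1): gcd([42, 21, 6]) = 3
New gcd = gcd(g_others, new_val) = gcd(3, 83) = 1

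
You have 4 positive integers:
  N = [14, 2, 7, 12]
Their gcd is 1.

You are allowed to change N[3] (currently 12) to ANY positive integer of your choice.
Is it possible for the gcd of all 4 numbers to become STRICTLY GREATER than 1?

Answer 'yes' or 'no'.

Answer: no

Derivation:
Current gcd = 1
gcd of all OTHER numbers (without N[3]=12): gcd([14, 2, 7]) = 1
The new gcd after any change is gcd(1, new_value).
This can be at most 1.
Since 1 = old gcd 1, the gcd can only stay the same or decrease.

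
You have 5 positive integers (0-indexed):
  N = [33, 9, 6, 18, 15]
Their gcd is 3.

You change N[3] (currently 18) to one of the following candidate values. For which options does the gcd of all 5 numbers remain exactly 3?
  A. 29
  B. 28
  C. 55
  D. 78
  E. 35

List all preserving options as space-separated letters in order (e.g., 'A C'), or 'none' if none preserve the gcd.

Old gcd = 3; gcd of others (without N[3]) = 3
New gcd for candidate v: gcd(3, v). Preserves old gcd iff gcd(3, v) = 3.
  Option A: v=29, gcd(3,29)=1 -> changes
  Option B: v=28, gcd(3,28)=1 -> changes
  Option C: v=55, gcd(3,55)=1 -> changes
  Option D: v=78, gcd(3,78)=3 -> preserves
  Option E: v=35, gcd(3,35)=1 -> changes

Answer: D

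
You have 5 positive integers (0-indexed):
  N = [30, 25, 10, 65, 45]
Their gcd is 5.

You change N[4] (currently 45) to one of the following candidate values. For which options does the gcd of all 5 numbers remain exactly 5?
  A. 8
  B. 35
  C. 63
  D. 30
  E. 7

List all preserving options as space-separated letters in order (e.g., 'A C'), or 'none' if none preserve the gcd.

Old gcd = 5; gcd of others (without N[4]) = 5
New gcd for candidate v: gcd(5, v). Preserves old gcd iff gcd(5, v) = 5.
  Option A: v=8, gcd(5,8)=1 -> changes
  Option B: v=35, gcd(5,35)=5 -> preserves
  Option C: v=63, gcd(5,63)=1 -> changes
  Option D: v=30, gcd(5,30)=5 -> preserves
  Option E: v=7, gcd(5,7)=1 -> changes

Answer: B D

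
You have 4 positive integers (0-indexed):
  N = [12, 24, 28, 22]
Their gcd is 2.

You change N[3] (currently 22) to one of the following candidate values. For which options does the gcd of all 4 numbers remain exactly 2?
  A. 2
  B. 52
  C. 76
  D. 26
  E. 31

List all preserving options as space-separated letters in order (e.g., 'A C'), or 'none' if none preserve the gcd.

Old gcd = 2; gcd of others (without N[3]) = 4
New gcd for candidate v: gcd(4, v). Preserves old gcd iff gcd(4, v) = 2.
  Option A: v=2, gcd(4,2)=2 -> preserves
  Option B: v=52, gcd(4,52)=4 -> changes
  Option C: v=76, gcd(4,76)=4 -> changes
  Option D: v=26, gcd(4,26)=2 -> preserves
  Option E: v=31, gcd(4,31)=1 -> changes

Answer: A D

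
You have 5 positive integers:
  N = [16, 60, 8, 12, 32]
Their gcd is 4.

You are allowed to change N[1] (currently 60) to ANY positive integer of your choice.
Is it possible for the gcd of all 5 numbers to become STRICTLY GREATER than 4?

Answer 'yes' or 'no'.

Current gcd = 4
gcd of all OTHER numbers (without N[1]=60): gcd([16, 8, 12, 32]) = 4
The new gcd after any change is gcd(4, new_value).
This can be at most 4.
Since 4 = old gcd 4, the gcd can only stay the same or decrease.

Answer: no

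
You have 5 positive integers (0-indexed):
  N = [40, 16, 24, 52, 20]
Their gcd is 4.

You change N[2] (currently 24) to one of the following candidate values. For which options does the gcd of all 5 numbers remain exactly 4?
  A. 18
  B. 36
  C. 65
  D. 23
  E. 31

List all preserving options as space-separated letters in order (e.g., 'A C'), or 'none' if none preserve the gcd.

Answer: B

Derivation:
Old gcd = 4; gcd of others (without N[2]) = 4
New gcd for candidate v: gcd(4, v). Preserves old gcd iff gcd(4, v) = 4.
  Option A: v=18, gcd(4,18)=2 -> changes
  Option B: v=36, gcd(4,36)=4 -> preserves
  Option C: v=65, gcd(4,65)=1 -> changes
  Option D: v=23, gcd(4,23)=1 -> changes
  Option E: v=31, gcd(4,31)=1 -> changes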